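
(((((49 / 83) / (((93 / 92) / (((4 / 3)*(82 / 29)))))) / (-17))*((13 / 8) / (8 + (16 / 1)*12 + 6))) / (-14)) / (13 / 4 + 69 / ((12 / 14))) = 343252 / 393922916505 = 0.00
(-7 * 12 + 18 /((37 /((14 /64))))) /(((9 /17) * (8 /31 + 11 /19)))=-9750895 /51504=-189.32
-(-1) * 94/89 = 94/89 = 1.06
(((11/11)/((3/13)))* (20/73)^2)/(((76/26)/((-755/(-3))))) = 25519000/911259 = 28.00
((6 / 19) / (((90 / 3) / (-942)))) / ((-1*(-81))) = -314 / 2565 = -0.12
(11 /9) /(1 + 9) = 11 /90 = 0.12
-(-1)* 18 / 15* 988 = 5928 / 5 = 1185.60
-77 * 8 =-616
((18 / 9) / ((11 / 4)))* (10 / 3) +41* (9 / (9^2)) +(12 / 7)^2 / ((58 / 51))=1345439 / 140679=9.56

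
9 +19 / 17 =10.12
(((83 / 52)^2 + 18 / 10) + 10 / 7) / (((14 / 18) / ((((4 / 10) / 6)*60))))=4920003 / 165620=29.71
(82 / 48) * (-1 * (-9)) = 123 / 8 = 15.38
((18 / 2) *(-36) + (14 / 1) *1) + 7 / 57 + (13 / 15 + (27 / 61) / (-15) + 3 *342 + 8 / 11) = 45748973 / 63745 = 717.69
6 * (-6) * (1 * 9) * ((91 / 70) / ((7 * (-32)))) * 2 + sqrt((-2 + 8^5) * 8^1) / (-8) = 1053 / 280-sqrt(16383) / 2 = -60.24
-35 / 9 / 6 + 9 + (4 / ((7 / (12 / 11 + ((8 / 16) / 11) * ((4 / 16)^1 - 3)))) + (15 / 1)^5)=1578759136 / 2079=759383.90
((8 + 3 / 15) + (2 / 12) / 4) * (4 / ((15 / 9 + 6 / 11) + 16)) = 10879 / 6010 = 1.81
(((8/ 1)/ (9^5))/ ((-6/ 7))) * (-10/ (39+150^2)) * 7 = 1960/ 3992716233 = 0.00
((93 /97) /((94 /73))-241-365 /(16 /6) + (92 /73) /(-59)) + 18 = -56417324359 /157084904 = -359.15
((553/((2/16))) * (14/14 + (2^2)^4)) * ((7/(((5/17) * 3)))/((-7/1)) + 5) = 65944144/15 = 4396276.27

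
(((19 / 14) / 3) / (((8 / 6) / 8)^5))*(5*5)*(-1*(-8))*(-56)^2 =2206310400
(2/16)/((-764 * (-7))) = 1/42784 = 0.00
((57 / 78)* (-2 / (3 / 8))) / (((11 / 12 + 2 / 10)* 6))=-1520 / 2613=-0.58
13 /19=0.68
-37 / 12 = -3.08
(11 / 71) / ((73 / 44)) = 484 / 5183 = 0.09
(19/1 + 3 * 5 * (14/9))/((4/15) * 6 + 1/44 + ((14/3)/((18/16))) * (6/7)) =8.18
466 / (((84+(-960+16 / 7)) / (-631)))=1029161 / 3058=336.55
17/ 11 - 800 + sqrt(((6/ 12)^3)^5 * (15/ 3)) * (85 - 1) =-8783/ 11 + 21 * sqrt(10)/ 64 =-797.42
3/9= 1/3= 0.33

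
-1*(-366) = 366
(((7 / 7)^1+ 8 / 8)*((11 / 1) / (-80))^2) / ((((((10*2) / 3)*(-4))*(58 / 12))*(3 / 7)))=-2541 / 3712000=-0.00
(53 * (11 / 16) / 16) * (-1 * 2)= -583 / 128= -4.55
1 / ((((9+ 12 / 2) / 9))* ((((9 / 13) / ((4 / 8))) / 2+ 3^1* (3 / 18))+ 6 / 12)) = 0.35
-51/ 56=-0.91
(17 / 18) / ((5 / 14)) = 119 / 45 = 2.64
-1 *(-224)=224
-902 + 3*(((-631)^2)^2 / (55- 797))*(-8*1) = 1902385848410 / 371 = 5127724658.79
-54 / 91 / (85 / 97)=-5238 / 7735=-0.68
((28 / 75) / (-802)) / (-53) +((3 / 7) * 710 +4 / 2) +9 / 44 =150469650337 / 490944300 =306.49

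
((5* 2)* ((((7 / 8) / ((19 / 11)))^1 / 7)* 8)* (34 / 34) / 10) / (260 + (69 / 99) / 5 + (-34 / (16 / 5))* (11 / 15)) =4840 / 2109627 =0.00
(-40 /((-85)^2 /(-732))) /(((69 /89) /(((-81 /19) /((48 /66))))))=-19348956 /631465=-30.64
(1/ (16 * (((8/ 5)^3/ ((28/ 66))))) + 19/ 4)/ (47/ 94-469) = -642923/ 63326208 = -0.01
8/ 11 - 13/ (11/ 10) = -122/ 11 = -11.09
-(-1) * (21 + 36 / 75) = 537 / 25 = 21.48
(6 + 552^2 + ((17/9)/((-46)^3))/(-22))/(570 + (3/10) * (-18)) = 29362660034485/54406346544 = 539.69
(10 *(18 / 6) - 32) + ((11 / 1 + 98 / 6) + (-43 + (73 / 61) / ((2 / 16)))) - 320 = -60041 / 183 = -328.09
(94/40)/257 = 47/5140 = 0.01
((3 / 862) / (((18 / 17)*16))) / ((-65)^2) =0.00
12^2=144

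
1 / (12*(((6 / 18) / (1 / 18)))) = 1 / 72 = 0.01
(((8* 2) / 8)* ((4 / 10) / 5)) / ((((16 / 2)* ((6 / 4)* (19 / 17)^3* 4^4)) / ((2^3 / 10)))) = 4913 / 164616000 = 0.00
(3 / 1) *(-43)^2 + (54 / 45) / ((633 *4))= 11704171 / 2110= 5547.00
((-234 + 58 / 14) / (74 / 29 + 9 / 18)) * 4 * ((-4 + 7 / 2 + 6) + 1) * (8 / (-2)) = 9705488 / 1239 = 7833.32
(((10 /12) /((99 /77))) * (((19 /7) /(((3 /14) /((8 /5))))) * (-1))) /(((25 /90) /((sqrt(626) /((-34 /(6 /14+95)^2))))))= 67826048 * sqrt(626) /5355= 316901.43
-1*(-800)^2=-640000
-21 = -21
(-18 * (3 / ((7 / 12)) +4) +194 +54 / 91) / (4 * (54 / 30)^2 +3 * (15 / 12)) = 273200 / 152061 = 1.80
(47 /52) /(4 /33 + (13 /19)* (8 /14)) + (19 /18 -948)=-994389613 /1052064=-945.18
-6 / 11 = -0.55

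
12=12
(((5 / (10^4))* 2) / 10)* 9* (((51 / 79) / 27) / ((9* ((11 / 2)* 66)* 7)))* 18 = 17 / 1003695000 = 0.00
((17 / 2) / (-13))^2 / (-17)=-17 / 676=-0.03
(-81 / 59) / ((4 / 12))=-243 / 59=-4.12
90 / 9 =10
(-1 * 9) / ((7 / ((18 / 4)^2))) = -729 / 28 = -26.04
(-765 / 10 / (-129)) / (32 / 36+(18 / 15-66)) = -2295 / 247336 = -0.01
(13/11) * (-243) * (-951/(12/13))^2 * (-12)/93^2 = 17882720973/42284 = 422919.33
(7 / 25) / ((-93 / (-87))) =203 / 775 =0.26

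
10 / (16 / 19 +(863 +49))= 95 / 8672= 0.01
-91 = -91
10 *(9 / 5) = 18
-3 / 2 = -1.50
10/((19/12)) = 120/19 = 6.32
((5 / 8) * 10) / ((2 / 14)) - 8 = 143 / 4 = 35.75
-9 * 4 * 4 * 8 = -1152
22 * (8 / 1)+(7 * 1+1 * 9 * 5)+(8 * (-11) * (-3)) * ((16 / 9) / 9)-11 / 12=30157 / 108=279.23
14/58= 7/29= 0.24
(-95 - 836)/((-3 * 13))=931/39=23.87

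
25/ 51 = 0.49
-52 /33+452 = 14864 /33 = 450.42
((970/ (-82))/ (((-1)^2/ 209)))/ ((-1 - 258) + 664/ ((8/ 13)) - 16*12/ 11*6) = -3.46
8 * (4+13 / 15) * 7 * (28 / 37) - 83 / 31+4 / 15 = 1168969 / 5735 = 203.83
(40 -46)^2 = 36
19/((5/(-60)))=-228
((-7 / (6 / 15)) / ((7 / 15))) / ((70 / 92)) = -345 / 7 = -49.29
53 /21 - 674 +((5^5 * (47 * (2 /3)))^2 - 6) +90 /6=604023395764 /63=9587672948.63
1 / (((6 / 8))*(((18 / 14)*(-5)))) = -28 / 135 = -0.21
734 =734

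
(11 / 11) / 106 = 1 / 106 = 0.01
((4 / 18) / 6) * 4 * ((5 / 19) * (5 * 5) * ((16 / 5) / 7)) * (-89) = -142400 / 3591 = -39.65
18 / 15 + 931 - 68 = 4321 / 5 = 864.20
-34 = -34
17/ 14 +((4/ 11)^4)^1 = 252481/ 204974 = 1.23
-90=-90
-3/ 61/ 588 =-1/ 11956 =-0.00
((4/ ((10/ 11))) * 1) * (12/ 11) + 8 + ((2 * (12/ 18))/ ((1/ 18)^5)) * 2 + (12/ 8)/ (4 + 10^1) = 705440527/ 140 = 5038860.91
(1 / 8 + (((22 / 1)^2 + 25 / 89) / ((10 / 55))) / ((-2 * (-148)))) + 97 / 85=10.26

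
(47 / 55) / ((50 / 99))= 423 / 250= 1.69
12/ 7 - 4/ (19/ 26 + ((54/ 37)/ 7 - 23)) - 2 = -108562/ 1039899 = -0.10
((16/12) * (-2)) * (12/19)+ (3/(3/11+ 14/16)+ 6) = 13298/1919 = 6.93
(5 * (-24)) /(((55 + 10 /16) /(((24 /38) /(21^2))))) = -256 /82859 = -0.00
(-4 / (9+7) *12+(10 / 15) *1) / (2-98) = 7 / 288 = 0.02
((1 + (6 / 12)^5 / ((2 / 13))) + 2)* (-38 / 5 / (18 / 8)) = -779 / 72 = -10.82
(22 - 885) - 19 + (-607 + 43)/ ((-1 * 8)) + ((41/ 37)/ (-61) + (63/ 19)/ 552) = -6403213967/ 7890472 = -811.51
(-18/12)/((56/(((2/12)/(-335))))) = 1/75040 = 0.00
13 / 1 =13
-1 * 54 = -54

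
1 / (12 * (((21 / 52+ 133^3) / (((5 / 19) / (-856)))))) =-13 / 1193814795768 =-0.00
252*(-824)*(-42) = 8721216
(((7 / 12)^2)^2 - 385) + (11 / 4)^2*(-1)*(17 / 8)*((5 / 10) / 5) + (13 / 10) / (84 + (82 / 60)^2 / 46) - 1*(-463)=530860116959 / 6937151040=76.52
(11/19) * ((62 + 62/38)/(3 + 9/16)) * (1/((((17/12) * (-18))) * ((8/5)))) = -88660/349809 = -0.25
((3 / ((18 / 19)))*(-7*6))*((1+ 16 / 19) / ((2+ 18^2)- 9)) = -245 / 317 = -0.77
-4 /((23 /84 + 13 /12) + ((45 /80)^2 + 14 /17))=-121856 /76071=-1.60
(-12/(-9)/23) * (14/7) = 8/69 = 0.12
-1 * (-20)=20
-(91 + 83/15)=-1448/15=-96.53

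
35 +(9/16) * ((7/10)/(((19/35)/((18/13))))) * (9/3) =150227/3952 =38.01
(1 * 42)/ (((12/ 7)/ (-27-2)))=-1421/ 2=-710.50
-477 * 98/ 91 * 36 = -240408/ 13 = -18492.92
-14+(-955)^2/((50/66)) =1203859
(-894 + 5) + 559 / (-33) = -29896 / 33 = -905.94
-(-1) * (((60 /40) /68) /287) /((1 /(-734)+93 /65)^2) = 1707183075 /45382807034222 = 0.00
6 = 6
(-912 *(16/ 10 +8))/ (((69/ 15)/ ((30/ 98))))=-656640/ 1127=-582.64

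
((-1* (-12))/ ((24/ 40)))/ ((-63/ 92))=-1840/ 63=-29.21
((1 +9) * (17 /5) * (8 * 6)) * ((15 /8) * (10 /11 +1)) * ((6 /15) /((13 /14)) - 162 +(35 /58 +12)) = -3608848026 /4147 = -870231.02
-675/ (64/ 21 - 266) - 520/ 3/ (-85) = 1297213/ 281622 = 4.61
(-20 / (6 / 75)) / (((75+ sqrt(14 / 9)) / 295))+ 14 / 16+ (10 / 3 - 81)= -1288026073 / 1214664+ 221250* sqrt(14) / 50611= -1044.04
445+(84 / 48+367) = 3255 / 4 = 813.75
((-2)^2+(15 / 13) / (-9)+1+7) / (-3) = -3.96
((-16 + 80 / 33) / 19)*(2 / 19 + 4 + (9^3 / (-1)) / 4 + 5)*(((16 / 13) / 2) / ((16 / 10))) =47.58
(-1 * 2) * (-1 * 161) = 322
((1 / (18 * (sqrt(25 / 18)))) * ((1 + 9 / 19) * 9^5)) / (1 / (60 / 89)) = 3306744 * sqrt(2) / 1691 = 2765.49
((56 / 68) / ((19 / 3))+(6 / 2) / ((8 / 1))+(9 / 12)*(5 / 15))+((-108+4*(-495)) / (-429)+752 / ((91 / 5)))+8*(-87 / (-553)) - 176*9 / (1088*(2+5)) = 9806579719 / 204340136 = 47.99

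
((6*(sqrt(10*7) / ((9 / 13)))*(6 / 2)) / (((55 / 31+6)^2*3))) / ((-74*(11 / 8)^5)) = -409370624*sqrt(70) / 1038294347541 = -0.00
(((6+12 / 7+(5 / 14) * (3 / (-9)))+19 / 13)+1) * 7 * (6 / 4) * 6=16473 / 26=633.58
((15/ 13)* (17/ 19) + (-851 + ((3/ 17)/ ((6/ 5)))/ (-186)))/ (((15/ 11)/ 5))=-14604418873/ 4686084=-3116.55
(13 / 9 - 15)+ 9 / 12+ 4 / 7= -3083 / 252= -12.23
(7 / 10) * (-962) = -3367 / 5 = -673.40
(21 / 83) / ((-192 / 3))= -21 / 5312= -0.00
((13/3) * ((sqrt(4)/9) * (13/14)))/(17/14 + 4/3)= 338/963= 0.35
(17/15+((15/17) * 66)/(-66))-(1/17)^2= 1073/4335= 0.25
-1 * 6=-6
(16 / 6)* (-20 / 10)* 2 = -32 / 3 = -10.67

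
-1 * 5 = -5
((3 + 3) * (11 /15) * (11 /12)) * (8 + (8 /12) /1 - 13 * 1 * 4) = -1573 /9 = -174.78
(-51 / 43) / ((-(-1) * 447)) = -17 / 6407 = -0.00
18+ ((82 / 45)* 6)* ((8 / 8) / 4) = 311 / 15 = 20.73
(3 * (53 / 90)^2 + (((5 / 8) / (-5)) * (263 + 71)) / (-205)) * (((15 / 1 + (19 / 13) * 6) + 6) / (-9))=-2960851 / 719550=-4.11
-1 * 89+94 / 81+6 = -6629 / 81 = -81.84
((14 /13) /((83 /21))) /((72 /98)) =2401 /6474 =0.37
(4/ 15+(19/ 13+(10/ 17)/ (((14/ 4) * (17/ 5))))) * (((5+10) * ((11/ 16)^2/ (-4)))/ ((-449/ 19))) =1612176049/ 12091649024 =0.13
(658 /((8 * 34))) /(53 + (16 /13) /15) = 64155 /1407736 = 0.05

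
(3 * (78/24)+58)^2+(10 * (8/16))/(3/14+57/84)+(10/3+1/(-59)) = 65121541/14160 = 4598.98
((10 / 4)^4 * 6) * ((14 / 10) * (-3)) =-7875 / 8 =-984.38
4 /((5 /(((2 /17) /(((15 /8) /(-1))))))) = -64 /1275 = -0.05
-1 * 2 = -2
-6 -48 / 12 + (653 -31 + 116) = 728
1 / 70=0.01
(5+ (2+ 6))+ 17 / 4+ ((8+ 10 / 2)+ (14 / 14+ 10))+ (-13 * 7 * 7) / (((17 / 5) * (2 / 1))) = -3565 / 68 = -52.43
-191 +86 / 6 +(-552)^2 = 913582 / 3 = 304527.33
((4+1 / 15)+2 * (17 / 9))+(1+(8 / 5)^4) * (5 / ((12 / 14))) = 116791 / 2250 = 51.91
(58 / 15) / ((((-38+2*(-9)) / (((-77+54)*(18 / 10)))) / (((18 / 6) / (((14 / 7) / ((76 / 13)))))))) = 114057 / 4550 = 25.07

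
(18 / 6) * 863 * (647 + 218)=2239485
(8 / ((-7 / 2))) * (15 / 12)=-20 / 7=-2.86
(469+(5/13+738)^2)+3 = 92220569/169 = 545683.84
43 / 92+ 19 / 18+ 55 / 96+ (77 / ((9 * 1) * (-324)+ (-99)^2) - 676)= -673.89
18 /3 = 6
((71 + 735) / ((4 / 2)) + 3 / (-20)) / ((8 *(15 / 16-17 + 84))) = 0.74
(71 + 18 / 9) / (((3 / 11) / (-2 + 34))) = 25696 / 3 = 8565.33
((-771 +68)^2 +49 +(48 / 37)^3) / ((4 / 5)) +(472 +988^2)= 161526463161 / 101306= 1594441.23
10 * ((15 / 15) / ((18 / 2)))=10 / 9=1.11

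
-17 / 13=-1.31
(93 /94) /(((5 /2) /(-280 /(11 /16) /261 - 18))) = -1740898 /224895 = -7.74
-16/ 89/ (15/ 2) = -32/ 1335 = -0.02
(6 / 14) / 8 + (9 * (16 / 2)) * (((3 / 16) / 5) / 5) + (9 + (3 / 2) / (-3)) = 12731 / 1400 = 9.09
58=58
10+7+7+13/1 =37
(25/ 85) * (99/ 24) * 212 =8745/ 34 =257.21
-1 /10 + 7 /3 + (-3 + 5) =127 /30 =4.23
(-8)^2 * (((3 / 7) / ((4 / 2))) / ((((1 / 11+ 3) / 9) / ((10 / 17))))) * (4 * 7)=190080 / 289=657.72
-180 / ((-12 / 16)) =240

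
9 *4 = 36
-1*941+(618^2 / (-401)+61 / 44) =-33383199 / 17644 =-1892.04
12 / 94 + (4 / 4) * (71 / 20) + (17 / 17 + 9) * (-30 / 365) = 195961 / 68620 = 2.86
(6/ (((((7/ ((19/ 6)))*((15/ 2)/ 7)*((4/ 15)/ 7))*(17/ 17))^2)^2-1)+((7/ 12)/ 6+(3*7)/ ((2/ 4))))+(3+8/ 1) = 1060967071183/ 22527358920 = 47.10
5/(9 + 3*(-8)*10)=-5/231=-0.02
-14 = -14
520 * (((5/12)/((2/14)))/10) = 455/3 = 151.67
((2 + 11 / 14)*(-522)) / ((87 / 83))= -9711 / 7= -1387.29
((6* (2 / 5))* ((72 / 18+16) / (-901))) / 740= -0.00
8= 8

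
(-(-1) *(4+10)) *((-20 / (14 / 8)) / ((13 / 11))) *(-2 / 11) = 320 / 13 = 24.62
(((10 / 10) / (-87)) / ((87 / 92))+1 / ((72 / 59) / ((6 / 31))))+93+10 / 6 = 94.81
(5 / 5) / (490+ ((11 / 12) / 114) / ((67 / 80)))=11457 / 5614040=0.00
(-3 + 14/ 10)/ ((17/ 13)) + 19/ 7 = 887/ 595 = 1.49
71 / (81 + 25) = 71 / 106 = 0.67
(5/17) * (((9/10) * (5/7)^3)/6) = 375/23324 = 0.02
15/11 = 1.36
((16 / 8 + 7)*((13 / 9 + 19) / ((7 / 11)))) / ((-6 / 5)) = -5060 / 21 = -240.95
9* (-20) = -180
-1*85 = -85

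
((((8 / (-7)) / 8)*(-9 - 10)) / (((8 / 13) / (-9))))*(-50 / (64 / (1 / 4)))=55575 / 7168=7.75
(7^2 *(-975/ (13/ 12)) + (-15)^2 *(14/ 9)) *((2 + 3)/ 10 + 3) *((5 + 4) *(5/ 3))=-2296875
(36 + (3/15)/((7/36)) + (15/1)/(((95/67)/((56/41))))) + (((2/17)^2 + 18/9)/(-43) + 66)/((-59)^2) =60737395917528/1179439921555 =51.50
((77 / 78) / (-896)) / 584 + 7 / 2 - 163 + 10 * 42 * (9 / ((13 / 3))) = 4156136437 / 5830656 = 712.81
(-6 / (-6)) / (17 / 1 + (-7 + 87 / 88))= 88 / 967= 0.09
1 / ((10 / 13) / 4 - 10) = -26 / 255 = -0.10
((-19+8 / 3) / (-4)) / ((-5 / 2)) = -49 / 30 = -1.63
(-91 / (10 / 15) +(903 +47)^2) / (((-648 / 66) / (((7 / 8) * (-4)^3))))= 138963979 / 27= 5146814.04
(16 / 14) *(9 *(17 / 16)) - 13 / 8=521 / 56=9.30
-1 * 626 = -626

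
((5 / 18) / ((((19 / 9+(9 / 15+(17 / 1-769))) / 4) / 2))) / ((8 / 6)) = -0.00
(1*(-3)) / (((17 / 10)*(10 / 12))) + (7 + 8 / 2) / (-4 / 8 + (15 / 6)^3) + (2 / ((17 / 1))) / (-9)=-2362 / 1683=-1.40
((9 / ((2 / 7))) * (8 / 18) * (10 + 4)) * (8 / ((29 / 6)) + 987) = 193776.41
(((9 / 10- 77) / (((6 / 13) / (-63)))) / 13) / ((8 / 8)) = 15981 / 20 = 799.05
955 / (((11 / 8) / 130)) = 993200 / 11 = 90290.91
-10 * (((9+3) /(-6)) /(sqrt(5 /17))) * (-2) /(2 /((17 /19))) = -68 * sqrt(85) /19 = -33.00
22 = 22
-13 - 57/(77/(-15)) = -146/77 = -1.90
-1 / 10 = -0.10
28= 28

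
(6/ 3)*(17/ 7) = 34/ 7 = 4.86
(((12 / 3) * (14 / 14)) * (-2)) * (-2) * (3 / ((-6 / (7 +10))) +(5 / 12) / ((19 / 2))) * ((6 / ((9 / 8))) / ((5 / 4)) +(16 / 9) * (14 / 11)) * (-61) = 1520436224 / 28215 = 53887.51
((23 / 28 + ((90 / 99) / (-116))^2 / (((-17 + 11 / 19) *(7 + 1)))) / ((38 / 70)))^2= 853192601103020464225 / 372631083078110478336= 2.29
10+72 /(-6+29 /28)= -626 /139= -4.50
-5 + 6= 1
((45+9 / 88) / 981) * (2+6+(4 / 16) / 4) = 56889 / 153472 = 0.37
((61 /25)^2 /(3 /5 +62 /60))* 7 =22326 /875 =25.52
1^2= 1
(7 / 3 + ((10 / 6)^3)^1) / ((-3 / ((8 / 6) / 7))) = -752 / 1701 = -0.44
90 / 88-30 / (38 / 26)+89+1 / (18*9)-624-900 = -98492747 / 67716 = -1454.50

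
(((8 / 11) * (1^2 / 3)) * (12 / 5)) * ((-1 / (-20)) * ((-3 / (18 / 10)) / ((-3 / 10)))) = 16 / 99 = 0.16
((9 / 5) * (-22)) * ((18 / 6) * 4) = -2376 / 5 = -475.20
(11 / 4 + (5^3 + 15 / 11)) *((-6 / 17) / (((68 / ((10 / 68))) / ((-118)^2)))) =-296633415 / 216172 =-1372.21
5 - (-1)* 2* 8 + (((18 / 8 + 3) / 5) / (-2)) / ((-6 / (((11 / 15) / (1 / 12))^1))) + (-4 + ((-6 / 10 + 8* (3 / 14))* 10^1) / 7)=94873 / 4900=19.36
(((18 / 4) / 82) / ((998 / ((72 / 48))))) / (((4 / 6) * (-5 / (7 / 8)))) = -567 / 26187520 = -0.00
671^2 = 450241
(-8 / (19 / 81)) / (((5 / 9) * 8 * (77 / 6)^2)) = -26244 / 563255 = -0.05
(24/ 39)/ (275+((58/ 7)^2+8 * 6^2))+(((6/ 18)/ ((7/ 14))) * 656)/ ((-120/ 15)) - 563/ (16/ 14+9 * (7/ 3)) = -4995007643/ 62366265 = -80.09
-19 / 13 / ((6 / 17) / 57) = -236.04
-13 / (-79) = 13 / 79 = 0.16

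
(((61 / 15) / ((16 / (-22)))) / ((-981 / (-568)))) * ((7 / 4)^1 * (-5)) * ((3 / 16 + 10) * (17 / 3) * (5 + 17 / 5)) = 6468647339 / 470880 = 13737.36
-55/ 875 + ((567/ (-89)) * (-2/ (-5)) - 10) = -196419/ 15575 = -12.61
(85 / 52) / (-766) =-85 / 39832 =-0.00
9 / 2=4.50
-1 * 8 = -8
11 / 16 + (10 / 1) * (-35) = -5589 / 16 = -349.31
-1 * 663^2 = -439569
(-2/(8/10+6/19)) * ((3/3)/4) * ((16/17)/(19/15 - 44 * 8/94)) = 267900/1574047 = 0.17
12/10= 6/5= 1.20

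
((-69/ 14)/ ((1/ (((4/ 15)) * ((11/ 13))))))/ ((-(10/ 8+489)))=2024/ 892255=0.00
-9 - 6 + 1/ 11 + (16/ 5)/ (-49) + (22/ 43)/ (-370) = -12842465/ 857549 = -14.98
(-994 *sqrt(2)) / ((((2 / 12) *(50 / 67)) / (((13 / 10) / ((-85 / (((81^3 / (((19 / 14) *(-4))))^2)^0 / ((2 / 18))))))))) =11687949 *sqrt(2) / 10625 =1555.69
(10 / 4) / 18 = 5 / 36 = 0.14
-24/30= -4/5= -0.80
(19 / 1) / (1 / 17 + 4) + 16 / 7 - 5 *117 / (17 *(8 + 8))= 632725 / 131376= 4.82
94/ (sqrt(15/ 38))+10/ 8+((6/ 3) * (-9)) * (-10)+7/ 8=94 * sqrt(570)/ 15+1457/ 8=331.74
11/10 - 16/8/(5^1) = 7/10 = 0.70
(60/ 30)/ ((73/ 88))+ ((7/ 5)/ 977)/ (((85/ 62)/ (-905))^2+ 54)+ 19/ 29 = 30804644615937853/ 10046659722404375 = 3.07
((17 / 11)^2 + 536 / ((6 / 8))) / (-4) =-260291 / 1452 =-179.26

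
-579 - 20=-599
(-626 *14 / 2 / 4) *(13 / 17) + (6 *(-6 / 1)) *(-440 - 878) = 1584749 / 34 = 46610.26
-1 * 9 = -9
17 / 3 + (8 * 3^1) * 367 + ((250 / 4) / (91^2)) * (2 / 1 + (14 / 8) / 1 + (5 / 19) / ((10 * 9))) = 99845132851 / 11328408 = 8813.69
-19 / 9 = -2.11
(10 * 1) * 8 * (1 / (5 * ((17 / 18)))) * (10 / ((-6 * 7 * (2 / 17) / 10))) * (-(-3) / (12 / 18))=-10800 / 7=-1542.86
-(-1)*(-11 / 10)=-11 / 10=-1.10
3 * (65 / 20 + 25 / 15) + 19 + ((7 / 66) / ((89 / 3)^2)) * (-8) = 33.75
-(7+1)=-8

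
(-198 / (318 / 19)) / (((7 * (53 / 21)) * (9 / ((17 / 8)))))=-3553 / 22472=-0.16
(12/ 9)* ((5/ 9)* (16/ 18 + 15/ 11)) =4460/ 2673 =1.67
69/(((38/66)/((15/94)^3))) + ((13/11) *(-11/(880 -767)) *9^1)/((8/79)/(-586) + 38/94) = -180772600498057/87103522655560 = -2.08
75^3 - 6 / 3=421873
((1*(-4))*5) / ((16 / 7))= -35 / 4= -8.75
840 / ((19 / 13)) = 574.74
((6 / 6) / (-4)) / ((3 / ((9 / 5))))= -0.15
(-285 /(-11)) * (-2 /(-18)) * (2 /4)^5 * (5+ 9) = 665 /528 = 1.26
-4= -4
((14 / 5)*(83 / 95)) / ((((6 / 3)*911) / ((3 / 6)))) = 581 / 865450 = 0.00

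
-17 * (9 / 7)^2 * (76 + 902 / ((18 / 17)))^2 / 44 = -24195233 / 44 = -549891.66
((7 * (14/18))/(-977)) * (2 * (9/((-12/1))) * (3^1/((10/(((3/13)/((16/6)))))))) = 441/2032160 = 0.00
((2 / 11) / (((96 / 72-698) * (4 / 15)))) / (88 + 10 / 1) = -9 / 901208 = -0.00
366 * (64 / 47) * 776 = 18177024 / 47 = 386745.19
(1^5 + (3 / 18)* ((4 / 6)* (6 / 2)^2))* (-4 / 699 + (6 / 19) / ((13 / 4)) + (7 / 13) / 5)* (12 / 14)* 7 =687628 / 287755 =2.39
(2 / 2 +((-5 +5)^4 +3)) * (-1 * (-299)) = 1196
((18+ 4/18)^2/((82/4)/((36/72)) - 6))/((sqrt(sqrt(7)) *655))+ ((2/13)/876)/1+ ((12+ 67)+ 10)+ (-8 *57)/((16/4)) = -142349/5694+ 26896 *7^(3/4)/12998475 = -24.99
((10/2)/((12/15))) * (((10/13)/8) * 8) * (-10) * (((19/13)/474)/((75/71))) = -33725/240318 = -0.14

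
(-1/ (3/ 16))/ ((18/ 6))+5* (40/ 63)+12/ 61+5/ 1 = 25339/ 3843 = 6.59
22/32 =11/16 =0.69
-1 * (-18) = 18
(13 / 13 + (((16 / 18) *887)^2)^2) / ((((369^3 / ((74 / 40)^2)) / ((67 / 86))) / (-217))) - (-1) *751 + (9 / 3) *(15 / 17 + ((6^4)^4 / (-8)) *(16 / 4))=-19896851807249741469873208939 / 4701891935887200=-4231669310684.70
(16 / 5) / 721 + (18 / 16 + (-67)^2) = 129495333 / 28840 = 4490.13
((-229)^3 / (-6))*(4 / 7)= 24017978 / 21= 1143713.24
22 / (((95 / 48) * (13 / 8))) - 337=-407747 / 1235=-330.16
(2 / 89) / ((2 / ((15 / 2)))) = 15 / 178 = 0.08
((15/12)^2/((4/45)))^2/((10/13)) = 401.69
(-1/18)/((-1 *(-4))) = -1/72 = -0.01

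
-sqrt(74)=-8.60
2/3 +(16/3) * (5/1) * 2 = 54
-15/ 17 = -0.88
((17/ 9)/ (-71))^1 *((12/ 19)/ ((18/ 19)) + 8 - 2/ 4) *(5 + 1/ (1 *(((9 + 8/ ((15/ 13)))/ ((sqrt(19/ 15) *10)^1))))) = -4165/ 3834 - 4165 *sqrt(285)/ 458163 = -1.24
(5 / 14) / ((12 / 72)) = 15 / 7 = 2.14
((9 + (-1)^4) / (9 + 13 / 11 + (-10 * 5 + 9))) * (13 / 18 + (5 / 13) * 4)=-29095 / 39663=-0.73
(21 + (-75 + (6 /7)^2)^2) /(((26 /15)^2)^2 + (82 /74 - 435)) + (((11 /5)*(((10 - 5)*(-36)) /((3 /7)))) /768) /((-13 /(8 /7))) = -1284237027192391 /99360422555576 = -12.93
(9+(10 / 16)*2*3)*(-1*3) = -38.25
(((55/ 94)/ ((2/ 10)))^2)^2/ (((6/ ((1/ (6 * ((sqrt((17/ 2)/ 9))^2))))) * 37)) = 5719140625/ 98218219168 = 0.06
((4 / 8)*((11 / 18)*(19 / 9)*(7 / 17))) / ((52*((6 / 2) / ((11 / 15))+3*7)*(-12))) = -16093 / 948609792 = -0.00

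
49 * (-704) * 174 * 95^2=-54170793600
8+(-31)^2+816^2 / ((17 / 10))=392649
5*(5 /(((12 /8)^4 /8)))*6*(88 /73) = 563200 /1971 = 285.74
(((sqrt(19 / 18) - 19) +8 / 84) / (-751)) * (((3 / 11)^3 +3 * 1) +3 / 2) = 227481 / 1999162 - 4011 * sqrt(38) / 3998324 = 0.11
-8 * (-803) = 6424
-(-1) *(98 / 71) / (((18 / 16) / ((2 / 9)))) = 1568 / 5751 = 0.27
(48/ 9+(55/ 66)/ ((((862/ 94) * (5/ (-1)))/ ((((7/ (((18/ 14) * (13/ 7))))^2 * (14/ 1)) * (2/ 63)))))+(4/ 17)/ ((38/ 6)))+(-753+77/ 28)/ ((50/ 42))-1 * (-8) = -3174215022018419/ 5145354243900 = -616.91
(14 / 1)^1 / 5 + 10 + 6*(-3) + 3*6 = 64 / 5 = 12.80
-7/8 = -0.88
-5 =-5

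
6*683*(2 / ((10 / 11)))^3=5454438 / 125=43635.50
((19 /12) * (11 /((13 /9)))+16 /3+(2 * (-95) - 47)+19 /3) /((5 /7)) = -232897 /780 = -298.59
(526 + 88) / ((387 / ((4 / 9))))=0.71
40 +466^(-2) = 40.00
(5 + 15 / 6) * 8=60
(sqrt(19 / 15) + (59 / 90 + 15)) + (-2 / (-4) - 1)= sqrt(285) / 15 + 682 / 45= 16.28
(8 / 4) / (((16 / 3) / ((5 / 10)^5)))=3 / 256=0.01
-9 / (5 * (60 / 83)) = -249 / 100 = -2.49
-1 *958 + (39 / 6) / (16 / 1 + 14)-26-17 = -60047 / 60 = -1000.78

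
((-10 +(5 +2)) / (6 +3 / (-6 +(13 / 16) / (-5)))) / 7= -493 / 6342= -0.08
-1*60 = -60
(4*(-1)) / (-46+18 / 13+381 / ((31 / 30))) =-806 / 65305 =-0.01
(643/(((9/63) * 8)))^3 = 91185763501/512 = 178097194.34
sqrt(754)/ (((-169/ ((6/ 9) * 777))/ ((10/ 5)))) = -1036 * sqrt(754)/ 169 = -168.33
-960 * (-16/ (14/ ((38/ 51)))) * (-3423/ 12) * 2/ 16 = -495520/ 17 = -29148.24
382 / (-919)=-382 / 919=-0.42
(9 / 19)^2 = 81 / 361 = 0.22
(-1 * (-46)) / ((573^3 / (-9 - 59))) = -3128 / 188132517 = -0.00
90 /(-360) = -1 /4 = -0.25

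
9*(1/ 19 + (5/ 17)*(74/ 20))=6633/ 646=10.27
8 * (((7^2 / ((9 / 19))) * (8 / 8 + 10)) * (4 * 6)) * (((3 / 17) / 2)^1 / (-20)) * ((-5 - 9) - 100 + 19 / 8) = 9145213 / 85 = 107590.74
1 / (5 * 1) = 0.20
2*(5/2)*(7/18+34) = 3095/18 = 171.94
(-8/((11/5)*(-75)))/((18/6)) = 8/495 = 0.02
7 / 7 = 1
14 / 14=1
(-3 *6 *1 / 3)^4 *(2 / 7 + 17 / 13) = 187920 / 91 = 2065.05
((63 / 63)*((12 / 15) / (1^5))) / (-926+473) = -4 / 2265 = -0.00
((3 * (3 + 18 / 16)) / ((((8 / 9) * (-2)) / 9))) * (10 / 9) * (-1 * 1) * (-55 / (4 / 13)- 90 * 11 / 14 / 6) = -23767425 / 1792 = -13263.07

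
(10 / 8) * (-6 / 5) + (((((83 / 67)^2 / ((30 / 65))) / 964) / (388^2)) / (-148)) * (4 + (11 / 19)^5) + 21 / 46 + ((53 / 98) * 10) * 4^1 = 11079308697979543681725673 / 538113295251016651489792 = 20.59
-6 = -6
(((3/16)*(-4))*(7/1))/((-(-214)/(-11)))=231/856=0.27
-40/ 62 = -20/ 31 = -0.65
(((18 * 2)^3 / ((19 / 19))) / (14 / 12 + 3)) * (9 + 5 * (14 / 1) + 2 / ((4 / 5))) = 22814784 / 25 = 912591.36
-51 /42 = -17 /14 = -1.21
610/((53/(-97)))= -59170/53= -1116.42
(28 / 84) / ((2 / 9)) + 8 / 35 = 1.73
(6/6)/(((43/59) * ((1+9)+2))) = 59/516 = 0.11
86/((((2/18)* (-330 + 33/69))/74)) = -173.82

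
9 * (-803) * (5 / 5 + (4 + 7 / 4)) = -195129 / 4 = -48782.25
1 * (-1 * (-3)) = 3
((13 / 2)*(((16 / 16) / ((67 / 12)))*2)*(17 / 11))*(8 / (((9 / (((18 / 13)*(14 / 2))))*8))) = 2856 / 737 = 3.88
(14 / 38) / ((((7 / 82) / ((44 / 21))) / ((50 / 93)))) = 180400 / 37107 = 4.86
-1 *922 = -922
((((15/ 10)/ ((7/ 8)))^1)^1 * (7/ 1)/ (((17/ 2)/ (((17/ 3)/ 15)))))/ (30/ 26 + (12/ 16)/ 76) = 31616/ 68985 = 0.46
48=48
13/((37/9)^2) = 1053/1369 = 0.77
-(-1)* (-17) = -17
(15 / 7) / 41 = 15 / 287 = 0.05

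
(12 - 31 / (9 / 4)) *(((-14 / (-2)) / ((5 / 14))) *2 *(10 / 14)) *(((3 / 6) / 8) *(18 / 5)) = -56 / 5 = -11.20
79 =79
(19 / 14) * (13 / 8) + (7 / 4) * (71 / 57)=27995 / 6384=4.39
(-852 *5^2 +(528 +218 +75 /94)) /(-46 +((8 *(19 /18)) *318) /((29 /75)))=-56028029 /18806204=-2.98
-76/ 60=-19/ 15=-1.27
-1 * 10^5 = -100000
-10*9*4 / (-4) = 90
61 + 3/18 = 367/6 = 61.17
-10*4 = -40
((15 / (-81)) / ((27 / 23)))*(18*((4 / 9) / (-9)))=920 / 6561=0.14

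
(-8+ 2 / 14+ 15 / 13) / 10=-61 / 91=-0.67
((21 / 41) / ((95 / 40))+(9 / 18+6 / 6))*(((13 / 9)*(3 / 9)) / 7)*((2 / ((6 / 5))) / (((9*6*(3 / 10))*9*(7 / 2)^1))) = 3575 / 9275553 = 0.00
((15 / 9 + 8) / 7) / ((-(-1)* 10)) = 29 / 210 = 0.14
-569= -569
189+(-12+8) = 185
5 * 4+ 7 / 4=87 / 4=21.75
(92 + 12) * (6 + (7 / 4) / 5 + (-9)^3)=-375778 / 5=-75155.60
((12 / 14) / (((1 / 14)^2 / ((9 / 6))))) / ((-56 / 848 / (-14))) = 53424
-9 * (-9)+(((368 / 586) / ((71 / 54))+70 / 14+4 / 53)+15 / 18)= 578092159 / 6615354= 87.39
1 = 1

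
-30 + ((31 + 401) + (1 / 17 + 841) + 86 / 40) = 423371 / 340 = 1245.21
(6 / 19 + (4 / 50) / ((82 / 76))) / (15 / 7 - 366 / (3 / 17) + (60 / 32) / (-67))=-0.00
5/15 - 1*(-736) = 2209/3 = 736.33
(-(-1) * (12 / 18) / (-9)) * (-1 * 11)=22 / 27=0.81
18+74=92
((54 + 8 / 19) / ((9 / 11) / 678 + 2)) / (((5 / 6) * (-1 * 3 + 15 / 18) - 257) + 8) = -92538864 / 853466225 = -0.11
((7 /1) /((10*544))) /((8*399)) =1 /2480640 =0.00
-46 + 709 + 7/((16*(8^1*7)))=84865/128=663.01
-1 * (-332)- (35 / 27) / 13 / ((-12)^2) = 16780573 / 50544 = 332.00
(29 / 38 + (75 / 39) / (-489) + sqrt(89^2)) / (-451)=-21682777 / 108946266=-0.20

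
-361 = -361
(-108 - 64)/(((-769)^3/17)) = 2924/454756609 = 0.00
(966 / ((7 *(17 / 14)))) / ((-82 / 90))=-86940 / 697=-124.73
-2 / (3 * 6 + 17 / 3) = -6 / 71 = -0.08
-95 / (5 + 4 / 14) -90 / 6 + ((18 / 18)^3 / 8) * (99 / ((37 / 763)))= 65777 / 296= 222.22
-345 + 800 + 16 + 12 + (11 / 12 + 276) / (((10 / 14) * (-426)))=12322219 / 25560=482.09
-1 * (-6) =6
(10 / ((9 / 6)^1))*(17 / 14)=170 / 21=8.10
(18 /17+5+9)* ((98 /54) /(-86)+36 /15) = 3535232 /98685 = 35.82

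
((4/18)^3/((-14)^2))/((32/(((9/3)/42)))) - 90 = -720135359/8001504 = -90.00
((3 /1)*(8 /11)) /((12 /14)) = 28 /11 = 2.55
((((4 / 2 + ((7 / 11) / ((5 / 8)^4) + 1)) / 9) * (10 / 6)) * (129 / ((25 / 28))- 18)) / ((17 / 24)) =24451312 / 103125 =237.10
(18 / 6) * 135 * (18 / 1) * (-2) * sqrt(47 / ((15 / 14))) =-972 * sqrt(9870) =-96566.13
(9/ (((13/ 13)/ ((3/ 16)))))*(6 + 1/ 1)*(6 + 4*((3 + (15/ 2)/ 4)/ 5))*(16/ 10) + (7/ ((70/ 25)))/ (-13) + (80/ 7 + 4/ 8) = 1809501/ 9100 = 198.85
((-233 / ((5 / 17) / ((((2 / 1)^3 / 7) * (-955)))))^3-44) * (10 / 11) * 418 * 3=252748997256336086290800 / 343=736877543021388006678.72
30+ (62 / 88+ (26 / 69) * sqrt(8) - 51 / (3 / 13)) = -8373 / 44+ 52 * sqrt(2) / 69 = -189.23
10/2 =5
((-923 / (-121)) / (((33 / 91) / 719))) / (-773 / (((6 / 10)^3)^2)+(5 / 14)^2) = -2876300976276 / 3150868680025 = -0.91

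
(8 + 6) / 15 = 14 / 15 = 0.93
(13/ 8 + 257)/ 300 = 2069/ 2400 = 0.86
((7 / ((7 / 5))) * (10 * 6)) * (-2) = -600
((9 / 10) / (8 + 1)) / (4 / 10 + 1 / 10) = 0.20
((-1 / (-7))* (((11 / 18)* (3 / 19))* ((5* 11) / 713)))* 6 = 605 / 94829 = 0.01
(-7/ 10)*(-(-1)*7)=-4.90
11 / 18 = 0.61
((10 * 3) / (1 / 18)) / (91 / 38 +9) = 20520 / 433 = 47.39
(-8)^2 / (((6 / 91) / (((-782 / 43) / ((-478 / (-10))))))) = -11385920 / 30831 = -369.30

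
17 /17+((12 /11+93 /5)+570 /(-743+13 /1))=79939 /4015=19.91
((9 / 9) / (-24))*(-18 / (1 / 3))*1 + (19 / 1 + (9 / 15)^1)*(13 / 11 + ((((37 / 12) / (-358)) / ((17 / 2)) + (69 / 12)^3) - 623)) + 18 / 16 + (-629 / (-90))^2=-18240180140441 / 2169050400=-8409.29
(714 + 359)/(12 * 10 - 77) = 1073/43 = 24.95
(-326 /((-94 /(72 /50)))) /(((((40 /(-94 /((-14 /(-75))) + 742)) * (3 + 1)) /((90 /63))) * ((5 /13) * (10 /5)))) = 13.82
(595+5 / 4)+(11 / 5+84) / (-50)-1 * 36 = 279263 / 500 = 558.53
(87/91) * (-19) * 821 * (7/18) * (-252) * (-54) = -1025977428/13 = -78921340.62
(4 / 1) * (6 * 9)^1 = 216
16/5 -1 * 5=-1.80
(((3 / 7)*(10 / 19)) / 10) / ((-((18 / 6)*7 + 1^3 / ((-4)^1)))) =-12 / 11039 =-0.00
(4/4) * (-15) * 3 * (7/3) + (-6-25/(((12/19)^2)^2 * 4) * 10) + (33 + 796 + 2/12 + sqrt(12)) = 2 * sqrt(3) + 13493683/41472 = 328.83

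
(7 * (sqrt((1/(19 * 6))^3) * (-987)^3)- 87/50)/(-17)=87/850+ 747837069 * sqrt(114)/24548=325269.57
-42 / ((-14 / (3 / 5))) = 9 / 5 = 1.80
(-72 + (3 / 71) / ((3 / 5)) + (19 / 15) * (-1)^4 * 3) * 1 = -24186 / 355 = -68.13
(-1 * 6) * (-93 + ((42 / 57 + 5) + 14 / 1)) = 8352 / 19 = 439.58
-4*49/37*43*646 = -147148.32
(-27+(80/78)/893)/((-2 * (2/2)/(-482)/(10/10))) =-226609649/34827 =-6506.72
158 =158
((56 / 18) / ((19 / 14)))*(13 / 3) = 5096 / 513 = 9.93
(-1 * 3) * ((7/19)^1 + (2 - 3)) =36/19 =1.89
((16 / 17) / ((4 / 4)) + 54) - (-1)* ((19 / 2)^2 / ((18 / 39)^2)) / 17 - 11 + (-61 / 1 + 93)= 246913 / 2448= 100.86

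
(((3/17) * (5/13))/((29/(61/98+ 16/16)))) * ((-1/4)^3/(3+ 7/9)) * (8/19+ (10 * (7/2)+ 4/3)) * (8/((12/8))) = -4996575/1622963888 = -0.00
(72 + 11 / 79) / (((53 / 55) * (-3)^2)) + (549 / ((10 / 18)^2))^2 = 3163995.46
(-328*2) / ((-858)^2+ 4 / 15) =-615 / 690154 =-0.00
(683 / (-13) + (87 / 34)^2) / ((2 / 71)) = -49071721 / 30056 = -1632.68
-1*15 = -15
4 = 4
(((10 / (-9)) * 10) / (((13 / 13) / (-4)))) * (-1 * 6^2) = -1600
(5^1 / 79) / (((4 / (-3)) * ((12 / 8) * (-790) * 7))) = 1 / 174748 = 0.00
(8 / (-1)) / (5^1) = -8 / 5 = -1.60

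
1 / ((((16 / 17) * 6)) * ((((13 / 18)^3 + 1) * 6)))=1377 / 64232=0.02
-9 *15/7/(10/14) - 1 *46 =-73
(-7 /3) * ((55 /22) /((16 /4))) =-35 /24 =-1.46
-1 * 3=-3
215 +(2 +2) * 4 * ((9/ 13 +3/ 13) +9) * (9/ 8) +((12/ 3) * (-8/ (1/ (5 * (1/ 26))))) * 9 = 338.23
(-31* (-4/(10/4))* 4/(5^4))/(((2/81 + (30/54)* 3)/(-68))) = -5463936/428125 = -12.76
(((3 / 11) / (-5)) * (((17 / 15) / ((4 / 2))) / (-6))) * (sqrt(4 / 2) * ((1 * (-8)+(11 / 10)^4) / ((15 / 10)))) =-1111103 * sqrt(2) / 49500000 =-0.03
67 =67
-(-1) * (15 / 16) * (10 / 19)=75 / 152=0.49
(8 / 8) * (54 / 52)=27 / 26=1.04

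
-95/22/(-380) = 1/88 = 0.01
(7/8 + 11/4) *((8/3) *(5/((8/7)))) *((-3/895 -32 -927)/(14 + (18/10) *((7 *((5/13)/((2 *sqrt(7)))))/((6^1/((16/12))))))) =-7361493139/2540547 + 80895529 *sqrt(7)/5081094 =-2855.48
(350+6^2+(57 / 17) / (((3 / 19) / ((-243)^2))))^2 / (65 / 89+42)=40466611955601089 / 1099067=36819058306.36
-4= -4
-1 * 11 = -11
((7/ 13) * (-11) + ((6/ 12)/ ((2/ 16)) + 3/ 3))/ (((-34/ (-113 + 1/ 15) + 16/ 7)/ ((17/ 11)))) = -2244/ 4069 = -0.55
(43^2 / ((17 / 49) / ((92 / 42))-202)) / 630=-42527 / 2924685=-0.01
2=2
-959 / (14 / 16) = -1096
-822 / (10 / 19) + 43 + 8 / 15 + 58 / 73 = -1661632 / 1095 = -1517.47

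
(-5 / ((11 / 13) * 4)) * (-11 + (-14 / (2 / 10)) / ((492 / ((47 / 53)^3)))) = 26422172855 / 1611444648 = 16.40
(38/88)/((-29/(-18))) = 171/638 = 0.27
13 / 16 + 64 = 1037 / 16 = 64.81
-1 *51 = -51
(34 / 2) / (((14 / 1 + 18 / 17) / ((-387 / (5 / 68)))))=-1901331 / 320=-5941.66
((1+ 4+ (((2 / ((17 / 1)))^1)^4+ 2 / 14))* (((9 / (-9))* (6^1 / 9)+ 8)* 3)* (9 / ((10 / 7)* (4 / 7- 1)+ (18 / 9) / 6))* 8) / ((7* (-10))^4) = -0.00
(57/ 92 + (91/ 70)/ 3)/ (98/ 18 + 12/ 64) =17436/ 93265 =0.19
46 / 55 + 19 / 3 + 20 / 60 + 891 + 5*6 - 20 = 149903 / 165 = 908.50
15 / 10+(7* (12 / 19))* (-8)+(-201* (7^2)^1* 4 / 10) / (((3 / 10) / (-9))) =4489857 / 38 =118154.13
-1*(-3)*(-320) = -960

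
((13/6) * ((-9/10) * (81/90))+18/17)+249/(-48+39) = -289301/10200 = -28.36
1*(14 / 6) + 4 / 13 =103 / 39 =2.64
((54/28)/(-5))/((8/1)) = -27/560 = -0.05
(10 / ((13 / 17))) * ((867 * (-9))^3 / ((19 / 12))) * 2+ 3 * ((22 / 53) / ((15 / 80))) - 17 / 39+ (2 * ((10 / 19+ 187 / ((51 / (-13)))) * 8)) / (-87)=-26813984918449002761 / 3416751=-7847801879167.96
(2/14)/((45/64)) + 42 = 13294/315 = 42.20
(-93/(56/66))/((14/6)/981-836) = 0.13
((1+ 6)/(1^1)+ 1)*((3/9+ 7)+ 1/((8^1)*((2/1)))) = 355/6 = 59.17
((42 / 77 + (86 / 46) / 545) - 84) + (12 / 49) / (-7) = -83.49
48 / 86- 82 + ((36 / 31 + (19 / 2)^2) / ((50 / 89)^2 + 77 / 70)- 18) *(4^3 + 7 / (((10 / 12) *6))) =1477000634333 / 498235410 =2964.46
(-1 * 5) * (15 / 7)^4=-253125 / 2401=-105.42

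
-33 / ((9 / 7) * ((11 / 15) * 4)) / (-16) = 35 / 64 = 0.55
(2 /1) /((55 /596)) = 1192 /55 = 21.67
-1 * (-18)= 18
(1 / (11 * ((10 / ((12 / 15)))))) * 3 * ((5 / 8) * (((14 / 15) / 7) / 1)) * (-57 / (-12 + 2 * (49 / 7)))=-57 / 1100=-0.05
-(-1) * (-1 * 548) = -548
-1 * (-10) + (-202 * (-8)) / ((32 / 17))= 1737 / 2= 868.50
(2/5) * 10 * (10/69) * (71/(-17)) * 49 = -139160/1173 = -118.64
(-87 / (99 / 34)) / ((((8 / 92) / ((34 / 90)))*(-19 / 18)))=385526 / 3135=122.97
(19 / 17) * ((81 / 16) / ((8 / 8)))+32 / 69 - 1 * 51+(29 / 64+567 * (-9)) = -386427491 / 75072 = -5147.43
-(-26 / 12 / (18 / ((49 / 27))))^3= 0.01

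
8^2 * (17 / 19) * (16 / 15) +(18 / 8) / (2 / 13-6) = 14567 / 240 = 60.70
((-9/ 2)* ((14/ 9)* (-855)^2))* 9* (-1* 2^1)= 92109150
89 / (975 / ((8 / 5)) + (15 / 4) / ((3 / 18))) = 712 / 5055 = 0.14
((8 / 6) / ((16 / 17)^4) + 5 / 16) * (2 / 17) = 98881 / 417792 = 0.24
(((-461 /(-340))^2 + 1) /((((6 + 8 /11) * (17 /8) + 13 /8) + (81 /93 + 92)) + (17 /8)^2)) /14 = 223778522 /125062517475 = 0.00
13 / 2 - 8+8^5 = 65533 / 2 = 32766.50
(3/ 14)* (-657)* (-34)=33507/ 7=4786.71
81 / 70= 1.16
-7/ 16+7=105/ 16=6.56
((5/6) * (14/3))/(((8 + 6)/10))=25/9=2.78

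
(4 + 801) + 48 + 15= 868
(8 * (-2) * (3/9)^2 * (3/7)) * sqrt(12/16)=-8 * sqrt(3)/21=-0.66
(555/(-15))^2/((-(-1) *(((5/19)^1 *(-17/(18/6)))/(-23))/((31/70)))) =55637529/5950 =9350.85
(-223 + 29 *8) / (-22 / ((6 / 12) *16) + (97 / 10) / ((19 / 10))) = 684 / 179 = 3.82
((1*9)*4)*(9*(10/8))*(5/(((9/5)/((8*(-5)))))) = -45000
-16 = -16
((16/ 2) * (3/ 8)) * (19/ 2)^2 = 1083/ 4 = 270.75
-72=-72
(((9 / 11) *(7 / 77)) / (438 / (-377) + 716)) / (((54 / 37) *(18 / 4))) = 0.00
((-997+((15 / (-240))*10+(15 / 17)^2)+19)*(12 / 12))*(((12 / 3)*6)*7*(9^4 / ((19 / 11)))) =-3426419336571 / 5491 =-624006435.36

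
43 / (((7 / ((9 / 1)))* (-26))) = -387 / 182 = -2.13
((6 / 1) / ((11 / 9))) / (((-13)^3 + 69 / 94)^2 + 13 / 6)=1431432 / 1406499888607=0.00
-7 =-7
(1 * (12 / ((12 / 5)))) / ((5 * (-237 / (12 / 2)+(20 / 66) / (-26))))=-858 / 33901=-0.03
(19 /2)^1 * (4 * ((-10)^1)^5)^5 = -97280000000000000000000000000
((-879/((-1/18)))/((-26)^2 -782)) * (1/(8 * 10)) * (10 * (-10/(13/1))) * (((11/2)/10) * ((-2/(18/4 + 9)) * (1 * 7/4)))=-22561/11024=-2.05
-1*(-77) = 77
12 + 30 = 42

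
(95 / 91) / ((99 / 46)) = 4370 / 9009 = 0.49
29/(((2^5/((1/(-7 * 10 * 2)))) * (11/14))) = -29/3520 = -0.01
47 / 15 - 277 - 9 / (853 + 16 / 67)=-234851081 / 857505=-273.88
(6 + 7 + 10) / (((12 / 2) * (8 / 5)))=115 / 48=2.40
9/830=0.01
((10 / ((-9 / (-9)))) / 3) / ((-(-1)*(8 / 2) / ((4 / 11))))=10 / 33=0.30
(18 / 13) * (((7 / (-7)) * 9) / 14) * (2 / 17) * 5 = -0.52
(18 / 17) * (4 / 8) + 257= 4378 / 17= 257.53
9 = 9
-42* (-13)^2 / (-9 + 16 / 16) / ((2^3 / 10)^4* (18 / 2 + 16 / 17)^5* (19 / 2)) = 18635623125 / 7935428453888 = 0.00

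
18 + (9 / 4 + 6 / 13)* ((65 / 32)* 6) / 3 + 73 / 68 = 32737 / 1088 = 30.09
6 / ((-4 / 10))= -15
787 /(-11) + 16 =-611 /11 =-55.55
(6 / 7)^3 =216 / 343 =0.63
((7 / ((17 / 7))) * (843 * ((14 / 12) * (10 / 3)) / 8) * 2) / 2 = 481915 / 408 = 1181.16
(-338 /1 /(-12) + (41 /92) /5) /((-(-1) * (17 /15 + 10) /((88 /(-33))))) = -77986 /11523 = -6.77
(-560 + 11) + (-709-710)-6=-1974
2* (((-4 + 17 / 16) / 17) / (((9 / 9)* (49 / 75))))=-3525 / 6664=-0.53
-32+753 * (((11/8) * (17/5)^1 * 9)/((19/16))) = 2531558/95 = 26647.98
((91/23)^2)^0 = 1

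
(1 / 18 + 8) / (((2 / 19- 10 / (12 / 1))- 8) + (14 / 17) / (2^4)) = -187340 / 201783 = -0.93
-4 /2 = -2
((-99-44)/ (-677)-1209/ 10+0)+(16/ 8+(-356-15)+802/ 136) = -111359177/ 230180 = -483.79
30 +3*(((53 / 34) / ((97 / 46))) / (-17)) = 837333 / 28033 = 29.87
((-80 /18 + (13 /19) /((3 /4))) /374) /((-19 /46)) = 13892 /607563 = 0.02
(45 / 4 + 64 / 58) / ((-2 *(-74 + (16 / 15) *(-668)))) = 21495 / 2737136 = 0.01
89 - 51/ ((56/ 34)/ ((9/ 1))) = -5311/ 28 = -189.68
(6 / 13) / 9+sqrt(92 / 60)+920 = sqrt(345) / 15+35882 / 39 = 921.29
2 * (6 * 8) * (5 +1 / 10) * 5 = 2448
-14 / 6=-7 / 3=-2.33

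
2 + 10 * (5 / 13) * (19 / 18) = 6.06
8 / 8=1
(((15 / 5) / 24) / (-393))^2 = 1 / 9884736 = 0.00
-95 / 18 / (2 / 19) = -1805 / 36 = -50.14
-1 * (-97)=97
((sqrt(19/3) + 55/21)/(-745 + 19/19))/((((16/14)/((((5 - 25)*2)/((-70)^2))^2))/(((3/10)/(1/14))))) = -11/12759600 - sqrt(57)/9114000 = -0.00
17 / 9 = 1.89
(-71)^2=5041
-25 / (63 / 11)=-275 / 63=-4.37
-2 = -2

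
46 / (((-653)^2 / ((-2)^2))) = 184 / 426409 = 0.00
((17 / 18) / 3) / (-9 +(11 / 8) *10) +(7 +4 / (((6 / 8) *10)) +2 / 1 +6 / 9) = 26333 / 2565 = 10.27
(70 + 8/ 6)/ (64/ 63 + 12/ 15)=11235/ 286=39.28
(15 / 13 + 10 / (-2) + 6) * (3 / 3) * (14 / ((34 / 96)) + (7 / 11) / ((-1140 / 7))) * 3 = 58982329 / 230945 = 255.40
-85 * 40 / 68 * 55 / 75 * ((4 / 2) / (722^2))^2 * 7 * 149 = -57365 / 101901378246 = -0.00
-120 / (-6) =20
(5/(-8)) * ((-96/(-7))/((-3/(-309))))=-6180/7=-882.86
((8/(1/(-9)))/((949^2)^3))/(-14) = 36/5113229838218472607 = 0.00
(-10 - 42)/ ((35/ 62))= -92.11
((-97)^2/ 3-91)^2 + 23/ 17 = 1418930639/ 153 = 9274056.46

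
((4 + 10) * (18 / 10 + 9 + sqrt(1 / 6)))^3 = 36023918 * sqrt(6) / 225 + 433933416 / 125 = 3863646.07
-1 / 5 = -0.20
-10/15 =-2/3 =-0.67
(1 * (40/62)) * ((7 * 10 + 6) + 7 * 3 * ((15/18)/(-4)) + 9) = 3225/62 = 52.02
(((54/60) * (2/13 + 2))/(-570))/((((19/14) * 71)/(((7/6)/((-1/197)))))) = 67571/8330075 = 0.01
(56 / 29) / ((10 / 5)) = 28 / 29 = 0.97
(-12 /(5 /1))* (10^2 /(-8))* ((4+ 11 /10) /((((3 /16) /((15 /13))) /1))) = 12240 /13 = 941.54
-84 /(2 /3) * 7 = -882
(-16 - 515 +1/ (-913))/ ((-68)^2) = -121201/ 1055428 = -0.11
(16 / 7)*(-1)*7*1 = -16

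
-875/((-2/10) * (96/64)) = 8750/3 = 2916.67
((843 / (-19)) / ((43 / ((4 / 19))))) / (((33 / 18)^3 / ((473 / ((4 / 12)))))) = -2185056 / 43681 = -50.02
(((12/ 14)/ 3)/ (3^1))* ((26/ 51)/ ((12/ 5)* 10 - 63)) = -4/ 3213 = -0.00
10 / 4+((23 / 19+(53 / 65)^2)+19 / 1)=3752917 / 160550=23.38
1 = 1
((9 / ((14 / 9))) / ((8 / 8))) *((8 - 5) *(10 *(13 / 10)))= 3159 / 14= 225.64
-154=-154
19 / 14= 1.36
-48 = -48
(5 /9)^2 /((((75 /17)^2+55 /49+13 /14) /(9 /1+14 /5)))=8354990 /49356459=0.17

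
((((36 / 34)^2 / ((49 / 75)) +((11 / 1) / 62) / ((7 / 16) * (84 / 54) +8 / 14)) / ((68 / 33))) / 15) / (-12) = -117926094 / 23545282285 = -0.01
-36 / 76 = -0.47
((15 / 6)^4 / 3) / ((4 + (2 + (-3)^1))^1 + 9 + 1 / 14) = 4375 / 4056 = 1.08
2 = 2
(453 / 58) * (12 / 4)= 1359 / 58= 23.43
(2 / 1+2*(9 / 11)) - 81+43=-378 / 11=-34.36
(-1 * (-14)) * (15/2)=105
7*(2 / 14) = 1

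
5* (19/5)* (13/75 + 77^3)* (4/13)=2602239088/975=2668963.17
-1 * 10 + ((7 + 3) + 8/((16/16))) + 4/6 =26/3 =8.67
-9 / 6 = -3 / 2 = -1.50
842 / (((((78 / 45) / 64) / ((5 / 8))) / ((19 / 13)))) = 4799400 / 169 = 28398.82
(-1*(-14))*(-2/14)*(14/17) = -28/17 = -1.65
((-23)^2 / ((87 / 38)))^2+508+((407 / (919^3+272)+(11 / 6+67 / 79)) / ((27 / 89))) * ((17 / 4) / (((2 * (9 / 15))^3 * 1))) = 43239843021914300091107 / 801966119325029568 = 53917.29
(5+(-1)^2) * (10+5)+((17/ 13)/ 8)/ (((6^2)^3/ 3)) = 145566737/ 1617408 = 90.00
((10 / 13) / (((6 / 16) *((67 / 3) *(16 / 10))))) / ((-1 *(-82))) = 25 / 35711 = 0.00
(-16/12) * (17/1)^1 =-68/3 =-22.67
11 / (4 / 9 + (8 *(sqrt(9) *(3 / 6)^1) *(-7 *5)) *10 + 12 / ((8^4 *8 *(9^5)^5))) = -21563741155629406826421559296 / 8232557178971404650620497526783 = -0.00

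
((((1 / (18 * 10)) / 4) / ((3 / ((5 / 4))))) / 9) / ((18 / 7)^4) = 2401 / 1632586752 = 0.00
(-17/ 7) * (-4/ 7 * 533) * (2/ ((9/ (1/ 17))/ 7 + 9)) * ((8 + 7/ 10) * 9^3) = 21284289/ 70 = 304061.27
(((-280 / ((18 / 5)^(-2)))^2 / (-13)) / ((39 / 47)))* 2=-10315081728 / 4225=-2441439.46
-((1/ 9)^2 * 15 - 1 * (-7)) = -194/ 27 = -7.19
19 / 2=9.50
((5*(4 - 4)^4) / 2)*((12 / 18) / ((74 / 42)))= 0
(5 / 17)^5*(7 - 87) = -250000 / 1419857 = -0.18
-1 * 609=-609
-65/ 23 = -2.83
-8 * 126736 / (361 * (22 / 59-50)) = 3738712 / 66063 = 56.59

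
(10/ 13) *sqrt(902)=10 *sqrt(902)/ 13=23.10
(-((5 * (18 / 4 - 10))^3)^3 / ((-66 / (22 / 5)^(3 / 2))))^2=1866427320813432198822021484375 / 1179648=1582190043821065435470599.00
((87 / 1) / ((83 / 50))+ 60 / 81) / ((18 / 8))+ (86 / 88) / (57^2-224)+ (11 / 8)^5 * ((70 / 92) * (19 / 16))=454225605002027929 / 16185651285196800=28.06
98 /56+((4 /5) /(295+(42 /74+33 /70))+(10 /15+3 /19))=2.58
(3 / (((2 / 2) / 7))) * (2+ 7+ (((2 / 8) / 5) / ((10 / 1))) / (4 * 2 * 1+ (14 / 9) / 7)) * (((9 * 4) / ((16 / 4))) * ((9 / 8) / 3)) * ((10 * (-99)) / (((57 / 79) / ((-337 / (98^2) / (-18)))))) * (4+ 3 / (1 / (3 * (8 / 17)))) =-55436194341 / 3945088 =-14051.95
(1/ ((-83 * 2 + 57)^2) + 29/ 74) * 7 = 2412361/ 879194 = 2.74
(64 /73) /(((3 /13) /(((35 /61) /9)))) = 29120 /120231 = 0.24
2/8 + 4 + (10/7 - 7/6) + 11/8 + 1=1157/168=6.89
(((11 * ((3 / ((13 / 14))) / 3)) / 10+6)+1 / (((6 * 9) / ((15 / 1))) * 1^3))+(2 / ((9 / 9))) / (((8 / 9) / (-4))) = -1799 / 1170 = -1.54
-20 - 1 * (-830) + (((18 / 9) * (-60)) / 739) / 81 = 16161890 / 19953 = 810.00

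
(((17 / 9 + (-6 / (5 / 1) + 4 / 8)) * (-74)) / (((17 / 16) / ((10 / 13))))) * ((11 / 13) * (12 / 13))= -5574272 / 112047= -49.75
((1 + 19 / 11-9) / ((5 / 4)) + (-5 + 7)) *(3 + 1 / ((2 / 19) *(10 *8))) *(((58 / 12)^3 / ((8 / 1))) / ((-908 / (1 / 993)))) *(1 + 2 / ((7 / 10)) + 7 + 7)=5050596065 / 1919506305024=0.00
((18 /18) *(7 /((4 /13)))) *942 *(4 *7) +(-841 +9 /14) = 8388991 /14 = 599213.64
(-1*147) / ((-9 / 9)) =147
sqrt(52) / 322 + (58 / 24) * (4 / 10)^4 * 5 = sqrt(13) / 161 + 116 / 375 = 0.33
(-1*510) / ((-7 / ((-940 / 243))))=-159800 / 567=-281.83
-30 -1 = -31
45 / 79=0.57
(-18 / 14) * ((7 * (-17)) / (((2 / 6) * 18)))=51 / 2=25.50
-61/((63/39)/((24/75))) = -6344/525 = -12.08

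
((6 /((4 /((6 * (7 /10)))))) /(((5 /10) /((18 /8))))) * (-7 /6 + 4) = 3213 /40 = 80.32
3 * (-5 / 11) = -15 / 11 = -1.36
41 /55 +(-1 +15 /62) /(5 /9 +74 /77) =880237 /3583910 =0.25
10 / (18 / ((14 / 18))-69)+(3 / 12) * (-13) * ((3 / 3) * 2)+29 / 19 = -63329 / 12198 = -5.19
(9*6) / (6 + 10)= 27 / 8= 3.38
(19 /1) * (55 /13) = 1045 /13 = 80.38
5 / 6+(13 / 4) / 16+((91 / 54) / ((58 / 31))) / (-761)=39480443 / 38135232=1.04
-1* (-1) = 1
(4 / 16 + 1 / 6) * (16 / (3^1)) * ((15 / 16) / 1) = 25 / 12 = 2.08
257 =257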